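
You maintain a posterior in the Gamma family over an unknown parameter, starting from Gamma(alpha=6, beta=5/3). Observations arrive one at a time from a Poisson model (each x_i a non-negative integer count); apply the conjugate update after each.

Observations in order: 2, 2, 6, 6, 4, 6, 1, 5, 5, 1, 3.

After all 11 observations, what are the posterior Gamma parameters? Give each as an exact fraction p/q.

obs 1: x=2 → posterior Gamma(8, 8/3)
obs 2: x=2 → posterior Gamma(10, 11/3)
obs 3: x=6 → posterior Gamma(16, 14/3)
obs 4: x=6 → posterior Gamma(22, 17/3)
obs 5: x=4 → posterior Gamma(26, 20/3)
obs 6: x=6 → posterior Gamma(32, 23/3)
obs 7: x=1 → posterior Gamma(33, 26/3)
obs 8: x=5 → posterior Gamma(38, 29/3)
obs 9: x=5 → posterior Gamma(43, 32/3)
obs 10: x=1 → posterior Gamma(44, 35/3)
obs 11: x=3 → posterior Gamma(47, 38/3)

alpha=47, beta=38/3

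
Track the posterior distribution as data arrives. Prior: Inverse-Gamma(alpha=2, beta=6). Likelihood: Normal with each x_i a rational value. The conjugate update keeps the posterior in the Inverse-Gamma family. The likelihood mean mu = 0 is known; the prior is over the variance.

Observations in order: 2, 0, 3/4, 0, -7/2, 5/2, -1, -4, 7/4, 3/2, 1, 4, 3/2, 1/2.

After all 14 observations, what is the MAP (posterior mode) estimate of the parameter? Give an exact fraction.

obs 1: x=2 → posterior Inverse-Gamma(5/2, 8)
obs 2: x=0 → posterior Inverse-Gamma(3, 8)
obs 3: x=3/4 → posterior Inverse-Gamma(7/2, 265/32)
obs 4: x=0 → posterior Inverse-Gamma(4, 265/32)
obs 5: x=-7/2 → posterior Inverse-Gamma(9/2, 461/32)
obs 6: x=5/2 → posterior Inverse-Gamma(5, 561/32)
obs 7: x=-1 → posterior Inverse-Gamma(11/2, 577/32)
obs 8: x=-4 → posterior Inverse-Gamma(6, 833/32)
obs 9: x=7/4 → posterior Inverse-Gamma(13/2, 441/16)
obs 10: x=3/2 → posterior Inverse-Gamma(7, 459/16)
obs 11: x=1 → posterior Inverse-Gamma(15/2, 467/16)
obs 12: x=4 → posterior Inverse-Gamma(8, 595/16)
obs 13: x=3/2 → posterior Inverse-Gamma(17/2, 613/16)
obs 14: x=1/2 → posterior Inverse-Gamma(9, 615/16)

123/32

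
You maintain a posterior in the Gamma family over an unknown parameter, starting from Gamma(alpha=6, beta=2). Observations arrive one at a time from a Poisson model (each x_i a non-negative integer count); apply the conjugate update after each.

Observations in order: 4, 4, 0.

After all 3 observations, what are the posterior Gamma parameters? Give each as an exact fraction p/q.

obs 1: x=4 → posterior Gamma(10, 3)
obs 2: x=4 → posterior Gamma(14, 4)
obs 3: x=0 → posterior Gamma(14, 5)

alpha=14, beta=5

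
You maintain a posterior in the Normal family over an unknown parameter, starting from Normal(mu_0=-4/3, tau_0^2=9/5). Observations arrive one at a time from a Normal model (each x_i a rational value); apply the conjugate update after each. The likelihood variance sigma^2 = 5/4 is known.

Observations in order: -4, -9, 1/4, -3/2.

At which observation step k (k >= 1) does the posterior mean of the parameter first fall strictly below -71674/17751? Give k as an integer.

k = 2

obs 1: x=-4 → posterior Normal(-532/183, 45/61)
obs 2: x=-9 → posterior Normal(-1504/291, 45/97)
obs 3: x=1/4 → posterior Normal(-211/57, 45/133)
obs 4: x=-3/2 → posterior Normal(-1639/507, 45/169)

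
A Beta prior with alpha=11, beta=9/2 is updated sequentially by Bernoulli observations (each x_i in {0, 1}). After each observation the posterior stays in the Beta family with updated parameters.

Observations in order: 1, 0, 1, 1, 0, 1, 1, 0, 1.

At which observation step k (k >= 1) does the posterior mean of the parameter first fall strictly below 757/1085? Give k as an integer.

obs 1: x=1 → posterior Beta(12, 9/2)
obs 2: x=0 → posterior Beta(12, 11/2)
obs 3: x=1 → posterior Beta(13, 11/2)
obs 4: x=1 → posterior Beta(14, 11/2)
obs 5: x=0 → posterior Beta(14, 13/2)
obs 6: x=1 → posterior Beta(15, 13/2)
obs 7: x=1 → posterior Beta(16, 13/2)
obs 8: x=0 → posterior Beta(16, 15/2)
obs 9: x=1 → posterior Beta(17, 15/2)

k = 2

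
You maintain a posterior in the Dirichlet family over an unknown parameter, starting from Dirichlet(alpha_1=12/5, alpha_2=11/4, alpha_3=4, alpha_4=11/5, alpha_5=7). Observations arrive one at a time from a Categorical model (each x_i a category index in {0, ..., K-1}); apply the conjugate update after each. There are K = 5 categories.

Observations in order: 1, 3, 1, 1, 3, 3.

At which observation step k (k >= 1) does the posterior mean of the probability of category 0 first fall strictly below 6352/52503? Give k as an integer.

obs 1: x=1 → posterior Dirichlet(12/5, 15/4, 4, 11/5, 7)
obs 2: x=3 → posterior Dirichlet(12/5, 15/4, 4, 16/5, 7)
obs 3: x=1 → posterior Dirichlet(12/5, 19/4, 4, 16/5, 7)
obs 4: x=1 → posterior Dirichlet(12/5, 23/4, 4, 16/5, 7)
obs 5: x=3 → posterior Dirichlet(12/5, 23/4, 4, 21/5, 7)
obs 6: x=3 → posterior Dirichlet(12/5, 23/4, 4, 26/5, 7)

k = 2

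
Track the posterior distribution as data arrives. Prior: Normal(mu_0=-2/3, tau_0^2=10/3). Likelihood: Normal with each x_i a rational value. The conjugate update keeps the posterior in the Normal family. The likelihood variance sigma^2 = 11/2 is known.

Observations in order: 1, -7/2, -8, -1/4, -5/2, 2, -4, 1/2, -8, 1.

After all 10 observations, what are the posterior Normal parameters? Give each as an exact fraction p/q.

obs 1: x=1 → posterior Normal(-2/53, 110/53)
obs 2: x=-7/2 → posterior Normal(-72/73, 110/73)
obs 3: x=-8 → posterior Normal(-232/93, 110/93)
obs 4: x=-1/4 → posterior Normal(-237/113, 110/113)
obs 5: x=-5/2 → posterior Normal(-41/19, 110/133)
obs 6: x=2 → posterior Normal(-247/153, 110/153)
obs 7: x=-4 → posterior Normal(-327/173, 110/173)
obs 8: x=1/2 → posterior Normal(-317/193, 110/193)
obs 9: x=-8 → posterior Normal(-159/71, 110/213)
obs 10: x=1 → posterior Normal(-457/233, 110/233)

mu_0=-457/233, tau_0^2=110/233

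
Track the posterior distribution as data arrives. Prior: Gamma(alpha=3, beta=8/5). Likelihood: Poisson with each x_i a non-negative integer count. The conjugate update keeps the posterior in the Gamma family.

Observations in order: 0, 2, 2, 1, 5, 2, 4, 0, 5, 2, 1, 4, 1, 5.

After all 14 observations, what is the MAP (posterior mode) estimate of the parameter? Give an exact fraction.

obs 1: x=0 → posterior Gamma(3, 13/5)
obs 2: x=2 → posterior Gamma(5, 18/5)
obs 3: x=2 → posterior Gamma(7, 23/5)
obs 4: x=1 → posterior Gamma(8, 28/5)
obs 5: x=5 → posterior Gamma(13, 33/5)
obs 6: x=2 → posterior Gamma(15, 38/5)
obs 7: x=4 → posterior Gamma(19, 43/5)
obs 8: x=0 → posterior Gamma(19, 48/5)
obs 9: x=5 → posterior Gamma(24, 53/5)
obs 10: x=2 → posterior Gamma(26, 58/5)
obs 11: x=1 → posterior Gamma(27, 63/5)
obs 12: x=4 → posterior Gamma(31, 68/5)
obs 13: x=1 → posterior Gamma(32, 73/5)
obs 14: x=5 → posterior Gamma(37, 78/5)

30/13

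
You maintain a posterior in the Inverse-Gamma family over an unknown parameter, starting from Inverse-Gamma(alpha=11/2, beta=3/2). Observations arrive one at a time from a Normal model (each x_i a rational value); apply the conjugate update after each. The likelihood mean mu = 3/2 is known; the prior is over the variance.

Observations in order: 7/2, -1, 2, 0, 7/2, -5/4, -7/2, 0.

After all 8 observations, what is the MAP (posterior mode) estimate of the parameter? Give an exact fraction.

291/112

obs 1: x=7/2 → posterior Inverse-Gamma(6, 7/2)
obs 2: x=-1 → posterior Inverse-Gamma(13/2, 53/8)
obs 3: x=2 → posterior Inverse-Gamma(7, 27/4)
obs 4: x=0 → posterior Inverse-Gamma(15/2, 63/8)
obs 5: x=7/2 → posterior Inverse-Gamma(8, 79/8)
obs 6: x=-5/4 → posterior Inverse-Gamma(17/2, 437/32)
obs 7: x=-7/2 → posterior Inverse-Gamma(9, 837/32)
obs 8: x=0 → posterior Inverse-Gamma(19/2, 873/32)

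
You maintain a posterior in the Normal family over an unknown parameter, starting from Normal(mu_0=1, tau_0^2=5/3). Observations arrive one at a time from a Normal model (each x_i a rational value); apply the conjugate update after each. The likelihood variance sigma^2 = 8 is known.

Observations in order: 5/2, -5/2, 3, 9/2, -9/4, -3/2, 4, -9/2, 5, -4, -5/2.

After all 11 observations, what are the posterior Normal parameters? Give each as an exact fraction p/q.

mu_0=131/316, tau_0^2=40/79

obs 1: x=5/2 → posterior Normal(73/58, 40/29)
obs 2: x=-5/2 → posterior Normal(12/17, 20/17)
obs 3: x=3 → posterior Normal(1, 40/39)
obs 4: x=9/2 → posterior Normal(123/88, 10/11)
obs 5: x=-9/4 → posterior Normal(201/196, 40/49)
obs 6: x=-3/2 → posterior Normal(19/24, 20/27)
obs 7: x=4 → posterior Normal(251/236, 40/59)
obs 8: x=-9/2 → posterior Normal(161/256, 5/8)
obs 9: x=5 → posterior Normal(87/92, 40/69)
obs 10: x=-4 → posterior Normal(181/296, 20/37)
obs 11: x=-5/2 → posterior Normal(131/316, 40/79)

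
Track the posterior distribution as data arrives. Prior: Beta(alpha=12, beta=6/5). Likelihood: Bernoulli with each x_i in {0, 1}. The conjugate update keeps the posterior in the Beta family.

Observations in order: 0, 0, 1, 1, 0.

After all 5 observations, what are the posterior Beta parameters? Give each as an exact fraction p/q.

obs 1: x=0 → posterior Beta(12, 11/5)
obs 2: x=0 → posterior Beta(12, 16/5)
obs 3: x=1 → posterior Beta(13, 16/5)
obs 4: x=1 → posterior Beta(14, 16/5)
obs 5: x=0 → posterior Beta(14, 21/5)

alpha=14, beta=21/5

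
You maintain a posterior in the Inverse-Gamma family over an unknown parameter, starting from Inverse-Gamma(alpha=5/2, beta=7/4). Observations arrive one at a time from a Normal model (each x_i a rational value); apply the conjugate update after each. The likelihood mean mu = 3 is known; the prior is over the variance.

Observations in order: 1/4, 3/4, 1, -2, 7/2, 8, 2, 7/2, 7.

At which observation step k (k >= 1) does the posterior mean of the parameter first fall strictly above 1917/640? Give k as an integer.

k = 2

obs 1: x=1/4 → posterior Inverse-Gamma(3, 177/32)
obs 2: x=3/4 → posterior Inverse-Gamma(7/2, 129/16)
obs 3: x=1 → posterior Inverse-Gamma(4, 161/16)
obs 4: x=-2 → posterior Inverse-Gamma(9/2, 361/16)
obs 5: x=7/2 → posterior Inverse-Gamma(5, 363/16)
obs 6: x=8 → posterior Inverse-Gamma(11/2, 563/16)
obs 7: x=2 → posterior Inverse-Gamma(6, 571/16)
obs 8: x=7/2 → posterior Inverse-Gamma(13/2, 573/16)
obs 9: x=7 → posterior Inverse-Gamma(7, 701/16)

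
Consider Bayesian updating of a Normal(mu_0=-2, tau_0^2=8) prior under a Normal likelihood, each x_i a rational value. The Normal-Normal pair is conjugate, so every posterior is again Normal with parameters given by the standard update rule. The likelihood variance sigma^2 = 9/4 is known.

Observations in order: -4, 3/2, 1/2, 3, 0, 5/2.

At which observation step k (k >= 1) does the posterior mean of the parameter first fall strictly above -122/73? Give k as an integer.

k = 2

obs 1: x=-4 → posterior Normal(-146/41, 72/41)
obs 2: x=3/2 → posterior Normal(-98/73, 72/73)
obs 3: x=1/2 → posterior Normal(-82/105, 24/35)
obs 4: x=3 → posterior Normal(14/137, 72/137)
obs 5: x=0 → posterior Normal(14/169, 72/169)
obs 6: x=5/2 → posterior Normal(94/201, 24/67)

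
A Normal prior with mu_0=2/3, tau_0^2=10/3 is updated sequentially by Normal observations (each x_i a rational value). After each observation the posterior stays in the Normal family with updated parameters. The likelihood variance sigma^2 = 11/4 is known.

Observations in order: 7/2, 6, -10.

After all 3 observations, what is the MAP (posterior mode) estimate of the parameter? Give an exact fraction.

2/153

obs 1: x=7/2 → posterior Normal(162/73, 110/73)
obs 2: x=6 → posterior Normal(402/113, 110/113)
obs 3: x=-10 → posterior Normal(2/153, 110/153)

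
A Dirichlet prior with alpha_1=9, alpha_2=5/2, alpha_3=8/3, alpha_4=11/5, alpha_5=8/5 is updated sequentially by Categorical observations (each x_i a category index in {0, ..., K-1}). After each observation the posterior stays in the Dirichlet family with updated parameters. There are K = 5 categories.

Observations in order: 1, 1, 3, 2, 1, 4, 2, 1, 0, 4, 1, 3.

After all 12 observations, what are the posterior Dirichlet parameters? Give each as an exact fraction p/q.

alpha_1=10, alpha_2=15/2, alpha_3=14/3, alpha_4=21/5, alpha_5=18/5

obs 1: x=1 → posterior Dirichlet(9, 7/2, 8/3, 11/5, 8/5)
obs 2: x=1 → posterior Dirichlet(9, 9/2, 8/3, 11/5, 8/5)
obs 3: x=3 → posterior Dirichlet(9, 9/2, 8/3, 16/5, 8/5)
obs 4: x=2 → posterior Dirichlet(9, 9/2, 11/3, 16/5, 8/5)
obs 5: x=1 → posterior Dirichlet(9, 11/2, 11/3, 16/5, 8/5)
obs 6: x=4 → posterior Dirichlet(9, 11/2, 11/3, 16/5, 13/5)
obs 7: x=2 → posterior Dirichlet(9, 11/2, 14/3, 16/5, 13/5)
obs 8: x=1 → posterior Dirichlet(9, 13/2, 14/3, 16/5, 13/5)
obs 9: x=0 → posterior Dirichlet(10, 13/2, 14/3, 16/5, 13/5)
obs 10: x=4 → posterior Dirichlet(10, 13/2, 14/3, 16/5, 18/5)
obs 11: x=1 → posterior Dirichlet(10, 15/2, 14/3, 16/5, 18/5)
obs 12: x=3 → posterior Dirichlet(10, 15/2, 14/3, 21/5, 18/5)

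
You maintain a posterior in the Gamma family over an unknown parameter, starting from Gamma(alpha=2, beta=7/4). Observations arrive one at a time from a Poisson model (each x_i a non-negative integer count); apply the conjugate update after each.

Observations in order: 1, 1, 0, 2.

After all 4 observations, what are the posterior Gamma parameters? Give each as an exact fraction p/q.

alpha=6, beta=23/4

obs 1: x=1 → posterior Gamma(3, 11/4)
obs 2: x=1 → posterior Gamma(4, 15/4)
obs 3: x=0 → posterior Gamma(4, 19/4)
obs 4: x=2 → posterior Gamma(6, 23/4)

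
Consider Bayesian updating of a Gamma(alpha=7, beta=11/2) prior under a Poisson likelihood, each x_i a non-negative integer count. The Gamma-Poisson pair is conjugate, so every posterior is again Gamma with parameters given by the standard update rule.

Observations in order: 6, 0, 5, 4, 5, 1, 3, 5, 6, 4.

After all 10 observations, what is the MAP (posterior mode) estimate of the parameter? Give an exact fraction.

90/31

obs 1: x=6 → posterior Gamma(13, 13/2)
obs 2: x=0 → posterior Gamma(13, 15/2)
obs 3: x=5 → posterior Gamma(18, 17/2)
obs 4: x=4 → posterior Gamma(22, 19/2)
obs 5: x=5 → posterior Gamma(27, 21/2)
obs 6: x=1 → posterior Gamma(28, 23/2)
obs 7: x=3 → posterior Gamma(31, 25/2)
obs 8: x=5 → posterior Gamma(36, 27/2)
obs 9: x=6 → posterior Gamma(42, 29/2)
obs 10: x=4 → posterior Gamma(46, 31/2)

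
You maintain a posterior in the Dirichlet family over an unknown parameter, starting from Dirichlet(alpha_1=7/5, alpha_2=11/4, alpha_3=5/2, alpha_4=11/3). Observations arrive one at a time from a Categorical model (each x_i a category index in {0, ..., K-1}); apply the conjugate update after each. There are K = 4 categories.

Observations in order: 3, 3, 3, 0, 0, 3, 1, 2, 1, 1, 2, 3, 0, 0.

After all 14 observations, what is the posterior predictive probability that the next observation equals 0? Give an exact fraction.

324/1459

obs 1: x=3 → posterior Dirichlet(7/5, 11/4, 5/2, 14/3)
obs 2: x=3 → posterior Dirichlet(7/5, 11/4, 5/2, 17/3)
obs 3: x=3 → posterior Dirichlet(7/5, 11/4, 5/2, 20/3)
obs 4: x=0 → posterior Dirichlet(12/5, 11/4, 5/2, 20/3)
obs 5: x=0 → posterior Dirichlet(17/5, 11/4, 5/2, 20/3)
obs 6: x=3 → posterior Dirichlet(17/5, 11/4, 5/2, 23/3)
obs 7: x=1 → posterior Dirichlet(17/5, 15/4, 5/2, 23/3)
obs 8: x=2 → posterior Dirichlet(17/5, 15/4, 7/2, 23/3)
obs 9: x=1 → posterior Dirichlet(17/5, 19/4, 7/2, 23/3)
obs 10: x=1 → posterior Dirichlet(17/5, 23/4, 7/2, 23/3)
obs 11: x=2 → posterior Dirichlet(17/5, 23/4, 9/2, 23/3)
obs 12: x=3 → posterior Dirichlet(17/5, 23/4, 9/2, 26/3)
obs 13: x=0 → posterior Dirichlet(22/5, 23/4, 9/2, 26/3)
obs 14: x=0 → posterior Dirichlet(27/5, 23/4, 9/2, 26/3)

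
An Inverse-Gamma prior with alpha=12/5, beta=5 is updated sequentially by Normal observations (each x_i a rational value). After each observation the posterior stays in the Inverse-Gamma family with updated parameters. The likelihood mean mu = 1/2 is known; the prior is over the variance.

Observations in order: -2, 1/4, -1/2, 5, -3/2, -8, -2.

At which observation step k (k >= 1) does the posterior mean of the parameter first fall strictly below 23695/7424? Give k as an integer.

obs 1: x=-2 → posterior Inverse-Gamma(29/10, 65/8)
obs 2: x=1/4 → posterior Inverse-Gamma(17/5, 261/32)
obs 3: x=-1/2 → posterior Inverse-Gamma(39/10, 277/32)
obs 4: x=5 → posterior Inverse-Gamma(22/5, 601/32)
obs 5: x=-3/2 → posterior Inverse-Gamma(49/10, 665/32)
obs 6: x=-8 → posterior Inverse-Gamma(27/5, 1821/32)
obs 7: x=-2 → posterior Inverse-Gamma(59/10, 1921/32)

k = 3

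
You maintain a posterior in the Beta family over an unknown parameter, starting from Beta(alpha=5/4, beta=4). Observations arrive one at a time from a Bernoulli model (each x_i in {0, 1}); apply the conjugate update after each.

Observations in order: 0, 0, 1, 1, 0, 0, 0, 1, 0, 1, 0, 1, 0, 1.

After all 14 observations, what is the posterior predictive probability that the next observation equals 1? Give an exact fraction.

29/77

obs 1: x=0 → posterior Beta(5/4, 5)
obs 2: x=0 → posterior Beta(5/4, 6)
obs 3: x=1 → posterior Beta(9/4, 6)
obs 4: x=1 → posterior Beta(13/4, 6)
obs 5: x=0 → posterior Beta(13/4, 7)
obs 6: x=0 → posterior Beta(13/4, 8)
obs 7: x=0 → posterior Beta(13/4, 9)
obs 8: x=1 → posterior Beta(17/4, 9)
obs 9: x=0 → posterior Beta(17/4, 10)
obs 10: x=1 → posterior Beta(21/4, 10)
obs 11: x=0 → posterior Beta(21/4, 11)
obs 12: x=1 → posterior Beta(25/4, 11)
obs 13: x=0 → posterior Beta(25/4, 12)
obs 14: x=1 → posterior Beta(29/4, 12)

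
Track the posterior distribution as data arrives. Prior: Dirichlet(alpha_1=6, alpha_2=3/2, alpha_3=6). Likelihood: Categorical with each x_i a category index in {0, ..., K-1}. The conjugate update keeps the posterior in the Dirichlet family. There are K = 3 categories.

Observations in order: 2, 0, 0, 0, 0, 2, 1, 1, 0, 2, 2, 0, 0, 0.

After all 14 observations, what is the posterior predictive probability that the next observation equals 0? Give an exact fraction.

28/55

obs 1: x=2 → posterior Dirichlet(6, 3/2, 7)
obs 2: x=0 → posterior Dirichlet(7, 3/2, 7)
obs 3: x=0 → posterior Dirichlet(8, 3/2, 7)
obs 4: x=0 → posterior Dirichlet(9, 3/2, 7)
obs 5: x=0 → posterior Dirichlet(10, 3/2, 7)
obs 6: x=2 → posterior Dirichlet(10, 3/2, 8)
obs 7: x=1 → posterior Dirichlet(10, 5/2, 8)
obs 8: x=1 → posterior Dirichlet(10, 7/2, 8)
obs 9: x=0 → posterior Dirichlet(11, 7/2, 8)
obs 10: x=2 → posterior Dirichlet(11, 7/2, 9)
obs 11: x=2 → posterior Dirichlet(11, 7/2, 10)
obs 12: x=0 → posterior Dirichlet(12, 7/2, 10)
obs 13: x=0 → posterior Dirichlet(13, 7/2, 10)
obs 14: x=0 → posterior Dirichlet(14, 7/2, 10)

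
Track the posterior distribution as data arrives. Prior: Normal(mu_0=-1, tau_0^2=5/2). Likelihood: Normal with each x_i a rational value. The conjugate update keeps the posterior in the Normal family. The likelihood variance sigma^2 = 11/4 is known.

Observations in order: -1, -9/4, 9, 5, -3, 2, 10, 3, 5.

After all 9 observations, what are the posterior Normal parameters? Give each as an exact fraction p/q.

mu_0=533/202, tau_0^2=55/202

obs 1: x=-1 → posterior Normal(-1, 55/42)
obs 2: x=-9/4 → posterior Normal(-87/62, 55/62)
obs 3: x=9 → posterior Normal(93/82, 55/82)
obs 4: x=5 → posterior Normal(193/102, 55/102)
obs 5: x=-3 → posterior Normal(133/122, 55/122)
obs 6: x=2 → posterior Normal(173/142, 55/142)
obs 7: x=10 → posterior Normal(373/162, 55/162)
obs 8: x=3 → posterior Normal(433/182, 55/182)
obs 9: x=5 → posterior Normal(533/202, 55/202)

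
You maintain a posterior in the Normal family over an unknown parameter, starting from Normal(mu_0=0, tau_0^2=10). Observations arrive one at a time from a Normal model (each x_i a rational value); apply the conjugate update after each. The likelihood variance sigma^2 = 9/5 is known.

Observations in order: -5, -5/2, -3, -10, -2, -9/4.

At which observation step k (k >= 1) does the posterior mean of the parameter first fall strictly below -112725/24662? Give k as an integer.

k = 4

obs 1: x=-5 → posterior Normal(-250/59, 90/59)
obs 2: x=-5/2 → posterior Normal(-375/109, 90/109)
obs 3: x=-3 → posterior Normal(-175/53, 30/53)
obs 4: x=-10 → posterior Normal(-1025/209, 90/209)
obs 5: x=-2 → posterior Normal(-1125/259, 90/259)
obs 6: x=-9/4 → posterior Normal(-825/206, 30/103)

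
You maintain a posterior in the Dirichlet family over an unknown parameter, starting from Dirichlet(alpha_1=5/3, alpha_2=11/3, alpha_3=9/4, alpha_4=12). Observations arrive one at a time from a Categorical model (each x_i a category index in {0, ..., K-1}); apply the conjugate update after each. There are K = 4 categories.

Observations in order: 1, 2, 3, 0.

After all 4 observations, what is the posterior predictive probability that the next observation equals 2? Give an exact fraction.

obs 1: x=1 → posterior Dirichlet(5/3, 14/3, 9/4, 12)
obs 2: x=2 → posterior Dirichlet(5/3, 14/3, 13/4, 12)
obs 3: x=3 → posterior Dirichlet(5/3, 14/3, 13/4, 13)
obs 4: x=0 → posterior Dirichlet(8/3, 14/3, 13/4, 13)

39/283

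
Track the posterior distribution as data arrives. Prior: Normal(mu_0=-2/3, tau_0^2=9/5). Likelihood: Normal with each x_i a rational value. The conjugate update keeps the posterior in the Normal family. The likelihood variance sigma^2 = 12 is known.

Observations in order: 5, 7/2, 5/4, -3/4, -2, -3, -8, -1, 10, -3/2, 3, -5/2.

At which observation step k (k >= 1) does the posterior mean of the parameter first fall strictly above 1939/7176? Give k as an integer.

obs 1: x=5 → posterior Normal(5/69, 36/23)
obs 2: x=7/2 → posterior Normal(73/156, 18/13)
obs 3: x=5/4 → posterior Normal(191/348, 36/29)
obs 4: x=-3/4 → posterior Normal(41/96, 9/8)
obs 5: x=-2 → posterior Normal(23/105, 36/35)
obs 6: x=-3 → posterior Normal(-2/57, 18/19)
obs 7: x=-8 → posterior Normal(-76/123, 36/41)
obs 8: x=-1 → posterior Normal(-85/132, 9/11)
obs 9: x=10 → posterior Normal(5/141, 36/47)
obs 10: x=-3/2 → posterior Normal(-17/300, 18/25)
obs 11: x=3 → posterior Normal(37/318, 36/53)
obs 12: x=-5/2 → posterior Normal(-1/42, 9/14)

k = 2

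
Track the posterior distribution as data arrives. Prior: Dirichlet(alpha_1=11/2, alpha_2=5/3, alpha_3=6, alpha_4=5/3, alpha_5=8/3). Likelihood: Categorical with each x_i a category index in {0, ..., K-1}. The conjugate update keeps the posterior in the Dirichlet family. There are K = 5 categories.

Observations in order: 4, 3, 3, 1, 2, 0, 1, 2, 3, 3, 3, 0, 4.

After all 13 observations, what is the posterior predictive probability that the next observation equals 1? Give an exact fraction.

obs 1: x=4 → posterior Dirichlet(11/2, 5/3, 6, 5/3, 11/3)
obs 2: x=3 → posterior Dirichlet(11/2, 5/3, 6, 8/3, 11/3)
obs 3: x=3 → posterior Dirichlet(11/2, 5/3, 6, 11/3, 11/3)
obs 4: x=1 → posterior Dirichlet(11/2, 8/3, 6, 11/3, 11/3)
obs 5: x=2 → posterior Dirichlet(11/2, 8/3, 7, 11/3, 11/3)
obs 6: x=0 → posterior Dirichlet(13/2, 8/3, 7, 11/3, 11/3)
obs 7: x=1 → posterior Dirichlet(13/2, 11/3, 7, 11/3, 11/3)
obs 8: x=2 → posterior Dirichlet(13/2, 11/3, 8, 11/3, 11/3)
obs 9: x=3 → posterior Dirichlet(13/2, 11/3, 8, 14/3, 11/3)
obs 10: x=3 → posterior Dirichlet(13/2, 11/3, 8, 17/3, 11/3)
obs 11: x=3 → posterior Dirichlet(13/2, 11/3, 8, 20/3, 11/3)
obs 12: x=0 → posterior Dirichlet(15/2, 11/3, 8, 20/3, 11/3)
obs 13: x=4 → posterior Dirichlet(15/2, 11/3, 8, 20/3, 14/3)

22/183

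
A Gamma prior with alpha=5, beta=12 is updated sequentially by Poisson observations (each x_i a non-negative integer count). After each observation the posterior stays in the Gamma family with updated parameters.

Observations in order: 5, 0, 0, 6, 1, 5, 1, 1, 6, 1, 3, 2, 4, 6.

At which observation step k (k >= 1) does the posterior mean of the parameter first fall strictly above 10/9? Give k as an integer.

k = 6

obs 1: x=5 → posterior Gamma(10, 13)
obs 2: x=0 → posterior Gamma(10, 14)
obs 3: x=0 → posterior Gamma(10, 15)
obs 4: x=6 → posterior Gamma(16, 16)
obs 5: x=1 → posterior Gamma(17, 17)
obs 6: x=5 → posterior Gamma(22, 18)
obs 7: x=1 → posterior Gamma(23, 19)
obs 8: x=1 → posterior Gamma(24, 20)
obs 9: x=6 → posterior Gamma(30, 21)
obs 10: x=1 → posterior Gamma(31, 22)
obs 11: x=3 → posterior Gamma(34, 23)
obs 12: x=2 → posterior Gamma(36, 24)
obs 13: x=4 → posterior Gamma(40, 25)
obs 14: x=6 → posterior Gamma(46, 26)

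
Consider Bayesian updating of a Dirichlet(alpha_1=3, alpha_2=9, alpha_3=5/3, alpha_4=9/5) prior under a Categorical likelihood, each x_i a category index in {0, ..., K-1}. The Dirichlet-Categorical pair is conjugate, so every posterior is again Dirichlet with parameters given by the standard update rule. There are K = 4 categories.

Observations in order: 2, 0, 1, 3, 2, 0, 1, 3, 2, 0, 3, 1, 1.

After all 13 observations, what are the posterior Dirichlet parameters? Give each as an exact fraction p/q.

obs 1: x=2 → posterior Dirichlet(3, 9, 8/3, 9/5)
obs 2: x=0 → posterior Dirichlet(4, 9, 8/3, 9/5)
obs 3: x=1 → posterior Dirichlet(4, 10, 8/3, 9/5)
obs 4: x=3 → posterior Dirichlet(4, 10, 8/3, 14/5)
obs 5: x=2 → posterior Dirichlet(4, 10, 11/3, 14/5)
obs 6: x=0 → posterior Dirichlet(5, 10, 11/3, 14/5)
obs 7: x=1 → posterior Dirichlet(5, 11, 11/3, 14/5)
obs 8: x=3 → posterior Dirichlet(5, 11, 11/3, 19/5)
obs 9: x=2 → posterior Dirichlet(5, 11, 14/3, 19/5)
obs 10: x=0 → posterior Dirichlet(6, 11, 14/3, 19/5)
obs 11: x=3 → posterior Dirichlet(6, 11, 14/3, 24/5)
obs 12: x=1 → posterior Dirichlet(6, 12, 14/3, 24/5)
obs 13: x=1 → posterior Dirichlet(6, 13, 14/3, 24/5)

alpha_1=6, alpha_2=13, alpha_3=14/3, alpha_4=24/5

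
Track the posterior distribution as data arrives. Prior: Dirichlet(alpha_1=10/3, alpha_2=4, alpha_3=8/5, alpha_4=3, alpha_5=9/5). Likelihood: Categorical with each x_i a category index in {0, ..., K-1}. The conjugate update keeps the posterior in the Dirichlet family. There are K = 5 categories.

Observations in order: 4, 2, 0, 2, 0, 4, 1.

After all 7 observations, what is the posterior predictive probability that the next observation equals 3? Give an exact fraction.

45/311

obs 1: x=4 → posterior Dirichlet(10/3, 4, 8/5, 3, 14/5)
obs 2: x=2 → posterior Dirichlet(10/3, 4, 13/5, 3, 14/5)
obs 3: x=0 → posterior Dirichlet(13/3, 4, 13/5, 3, 14/5)
obs 4: x=2 → posterior Dirichlet(13/3, 4, 18/5, 3, 14/5)
obs 5: x=0 → posterior Dirichlet(16/3, 4, 18/5, 3, 14/5)
obs 6: x=4 → posterior Dirichlet(16/3, 4, 18/5, 3, 19/5)
obs 7: x=1 → posterior Dirichlet(16/3, 5, 18/5, 3, 19/5)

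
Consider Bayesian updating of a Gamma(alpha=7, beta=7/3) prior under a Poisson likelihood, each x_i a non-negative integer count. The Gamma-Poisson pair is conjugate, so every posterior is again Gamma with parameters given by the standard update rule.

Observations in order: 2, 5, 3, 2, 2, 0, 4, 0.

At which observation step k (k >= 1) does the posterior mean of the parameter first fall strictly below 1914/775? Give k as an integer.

k = 8

obs 1: x=2 → posterior Gamma(9, 10/3)
obs 2: x=5 → posterior Gamma(14, 13/3)
obs 3: x=3 → posterior Gamma(17, 16/3)
obs 4: x=2 → posterior Gamma(19, 19/3)
obs 5: x=2 → posterior Gamma(21, 22/3)
obs 6: x=0 → posterior Gamma(21, 25/3)
obs 7: x=4 → posterior Gamma(25, 28/3)
obs 8: x=0 → posterior Gamma(25, 31/3)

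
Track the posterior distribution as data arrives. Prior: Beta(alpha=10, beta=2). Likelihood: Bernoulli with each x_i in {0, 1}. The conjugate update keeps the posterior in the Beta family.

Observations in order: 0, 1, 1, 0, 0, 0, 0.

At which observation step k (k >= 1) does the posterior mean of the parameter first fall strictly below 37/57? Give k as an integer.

k = 7

obs 1: x=0 → posterior Beta(10, 3)
obs 2: x=1 → posterior Beta(11, 3)
obs 3: x=1 → posterior Beta(12, 3)
obs 4: x=0 → posterior Beta(12, 4)
obs 5: x=0 → posterior Beta(12, 5)
obs 6: x=0 → posterior Beta(12, 6)
obs 7: x=0 → posterior Beta(12, 7)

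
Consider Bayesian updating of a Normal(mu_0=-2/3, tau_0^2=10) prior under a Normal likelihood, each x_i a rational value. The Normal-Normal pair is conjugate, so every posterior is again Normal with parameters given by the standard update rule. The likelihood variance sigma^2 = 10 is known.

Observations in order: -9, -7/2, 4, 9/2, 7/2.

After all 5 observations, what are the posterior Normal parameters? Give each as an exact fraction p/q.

obs 1: x=-9 → posterior Normal(-29/6, 5)
obs 2: x=-7/2 → posterior Normal(-79/18, 10/3)
obs 3: x=4 → posterior Normal(-55/24, 5/2)
obs 4: x=9/2 → posterior Normal(-14/15, 2)
obs 5: x=7/2 → posterior Normal(-7/36, 5/3)

mu_0=-7/36, tau_0^2=5/3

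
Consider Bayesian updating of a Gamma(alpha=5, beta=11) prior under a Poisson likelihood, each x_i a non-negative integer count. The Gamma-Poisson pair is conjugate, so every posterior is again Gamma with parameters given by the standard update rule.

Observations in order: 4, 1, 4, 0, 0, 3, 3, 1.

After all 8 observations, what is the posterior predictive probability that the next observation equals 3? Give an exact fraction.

1264865016872963947248222618049/16777216000000000000000000000000

obs 1: x=4 → posterior Gamma(9, 12)
obs 2: x=1 → posterior Gamma(10, 13)
obs 3: x=4 → posterior Gamma(14, 14)
obs 4: x=0 → posterior Gamma(14, 15)
obs 5: x=0 → posterior Gamma(14, 16)
obs 6: x=3 → posterior Gamma(17, 17)
obs 7: x=3 → posterior Gamma(20, 18)
obs 8: x=1 → posterior Gamma(21, 19)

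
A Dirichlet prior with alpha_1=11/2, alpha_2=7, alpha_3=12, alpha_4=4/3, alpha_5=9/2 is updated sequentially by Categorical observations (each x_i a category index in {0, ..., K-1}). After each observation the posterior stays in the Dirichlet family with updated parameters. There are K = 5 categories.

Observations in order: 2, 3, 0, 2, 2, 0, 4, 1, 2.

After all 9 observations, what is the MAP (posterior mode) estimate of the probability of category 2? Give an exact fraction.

45/103

obs 1: x=2 → posterior Dirichlet(11/2, 7, 13, 4/3, 9/2)
obs 2: x=3 → posterior Dirichlet(11/2, 7, 13, 7/3, 9/2)
obs 3: x=0 → posterior Dirichlet(13/2, 7, 13, 7/3, 9/2)
obs 4: x=2 → posterior Dirichlet(13/2, 7, 14, 7/3, 9/2)
obs 5: x=2 → posterior Dirichlet(13/2, 7, 15, 7/3, 9/2)
obs 6: x=0 → posterior Dirichlet(15/2, 7, 15, 7/3, 9/2)
obs 7: x=4 → posterior Dirichlet(15/2, 7, 15, 7/3, 11/2)
obs 8: x=1 → posterior Dirichlet(15/2, 8, 15, 7/3, 11/2)
obs 9: x=2 → posterior Dirichlet(15/2, 8, 16, 7/3, 11/2)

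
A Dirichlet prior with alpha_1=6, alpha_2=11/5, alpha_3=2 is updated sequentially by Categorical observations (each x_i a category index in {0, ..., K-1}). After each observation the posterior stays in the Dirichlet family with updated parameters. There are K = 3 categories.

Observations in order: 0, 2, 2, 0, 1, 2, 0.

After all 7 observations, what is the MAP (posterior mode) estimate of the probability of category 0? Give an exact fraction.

obs 1: x=0 → posterior Dirichlet(7, 11/5, 2)
obs 2: x=2 → posterior Dirichlet(7, 11/5, 3)
obs 3: x=2 → posterior Dirichlet(7, 11/5, 4)
obs 4: x=0 → posterior Dirichlet(8, 11/5, 4)
obs 5: x=1 → posterior Dirichlet(8, 16/5, 4)
obs 6: x=2 → posterior Dirichlet(8, 16/5, 5)
obs 7: x=0 → posterior Dirichlet(9, 16/5, 5)

40/71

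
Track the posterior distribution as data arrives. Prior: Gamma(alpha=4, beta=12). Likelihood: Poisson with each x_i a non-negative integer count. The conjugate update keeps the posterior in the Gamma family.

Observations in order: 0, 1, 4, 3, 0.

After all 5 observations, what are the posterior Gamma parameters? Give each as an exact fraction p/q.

obs 1: x=0 → posterior Gamma(4, 13)
obs 2: x=1 → posterior Gamma(5, 14)
obs 3: x=4 → posterior Gamma(9, 15)
obs 4: x=3 → posterior Gamma(12, 16)
obs 5: x=0 → posterior Gamma(12, 17)

alpha=12, beta=17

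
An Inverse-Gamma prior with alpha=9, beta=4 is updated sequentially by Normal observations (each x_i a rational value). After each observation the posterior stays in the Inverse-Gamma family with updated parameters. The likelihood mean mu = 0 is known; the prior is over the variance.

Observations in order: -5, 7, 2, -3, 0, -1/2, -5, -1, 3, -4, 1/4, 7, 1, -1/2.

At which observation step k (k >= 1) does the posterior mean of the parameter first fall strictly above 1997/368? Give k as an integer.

obs 1: x=-5 → posterior Inverse-Gamma(19/2, 33/2)
obs 2: x=7 → posterior Inverse-Gamma(10, 41)
obs 3: x=2 → posterior Inverse-Gamma(21/2, 43)
obs 4: x=-3 → posterior Inverse-Gamma(11, 95/2)
obs 5: x=0 → posterior Inverse-Gamma(23/2, 95/2)
obs 6: x=-1/2 → posterior Inverse-Gamma(12, 381/8)
obs 7: x=-5 → posterior Inverse-Gamma(25/2, 481/8)
obs 8: x=-1 → posterior Inverse-Gamma(13, 485/8)
obs 9: x=3 → posterior Inverse-Gamma(27/2, 521/8)
obs 10: x=-4 → posterior Inverse-Gamma(14, 585/8)
obs 11: x=1/4 → posterior Inverse-Gamma(29/2, 2341/32)
obs 12: x=7 → posterior Inverse-Gamma(15, 3125/32)
obs 13: x=1 → posterior Inverse-Gamma(31/2, 3141/32)
obs 14: x=-1/2 → posterior Inverse-Gamma(16, 3145/32)

k = 10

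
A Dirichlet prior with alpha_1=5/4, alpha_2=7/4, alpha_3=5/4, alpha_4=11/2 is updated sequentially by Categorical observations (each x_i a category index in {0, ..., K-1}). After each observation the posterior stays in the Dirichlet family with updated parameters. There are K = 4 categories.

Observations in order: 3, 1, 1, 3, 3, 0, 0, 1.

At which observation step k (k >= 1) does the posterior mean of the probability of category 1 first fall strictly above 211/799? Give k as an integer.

obs 1: x=3 → posterior Dirichlet(5/4, 7/4, 5/4, 13/2)
obs 2: x=1 → posterior Dirichlet(5/4, 11/4, 5/4, 13/2)
obs 3: x=1 → posterior Dirichlet(5/4, 15/4, 5/4, 13/2)
obs 4: x=3 → posterior Dirichlet(5/4, 15/4, 5/4, 15/2)
obs 5: x=3 → posterior Dirichlet(5/4, 15/4, 5/4, 17/2)
obs 6: x=0 → posterior Dirichlet(9/4, 15/4, 5/4, 17/2)
obs 7: x=0 → posterior Dirichlet(13/4, 15/4, 5/4, 17/2)
obs 8: x=1 → posterior Dirichlet(13/4, 19/4, 5/4, 17/2)

k = 3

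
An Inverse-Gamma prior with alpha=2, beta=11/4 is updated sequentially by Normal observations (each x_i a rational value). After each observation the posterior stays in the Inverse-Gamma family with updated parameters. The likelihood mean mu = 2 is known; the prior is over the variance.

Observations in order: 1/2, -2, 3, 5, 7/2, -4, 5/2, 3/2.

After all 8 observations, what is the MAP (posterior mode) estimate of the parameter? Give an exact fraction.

obs 1: x=1/2 → posterior Inverse-Gamma(5/2, 31/8)
obs 2: x=-2 → posterior Inverse-Gamma(3, 95/8)
obs 3: x=3 → posterior Inverse-Gamma(7/2, 99/8)
obs 4: x=5 → posterior Inverse-Gamma(4, 135/8)
obs 5: x=7/2 → posterior Inverse-Gamma(9/2, 18)
obs 6: x=-4 → posterior Inverse-Gamma(5, 36)
obs 7: x=5/2 → posterior Inverse-Gamma(11/2, 289/8)
obs 8: x=3/2 → posterior Inverse-Gamma(6, 145/4)

145/28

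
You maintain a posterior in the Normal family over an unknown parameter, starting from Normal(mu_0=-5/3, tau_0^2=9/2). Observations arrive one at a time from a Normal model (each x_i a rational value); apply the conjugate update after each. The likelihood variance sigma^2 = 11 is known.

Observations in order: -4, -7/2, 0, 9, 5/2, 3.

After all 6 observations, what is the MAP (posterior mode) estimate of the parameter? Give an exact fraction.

obs 1: x=-4 → posterior Normal(-218/93, 99/31)
obs 2: x=-7/2 → posterior Normal(-125/48, 99/40)
obs 3: x=0 → posterior Normal(-625/294, 99/49)
obs 4: x=9 → posterior Normal(-139/348, 99/58)
obs 5: x=5/2 → posterior Normal(-2/201, 99/67)
obs 6: x=3 → posterior Normal(79/228, 99/76)

79/228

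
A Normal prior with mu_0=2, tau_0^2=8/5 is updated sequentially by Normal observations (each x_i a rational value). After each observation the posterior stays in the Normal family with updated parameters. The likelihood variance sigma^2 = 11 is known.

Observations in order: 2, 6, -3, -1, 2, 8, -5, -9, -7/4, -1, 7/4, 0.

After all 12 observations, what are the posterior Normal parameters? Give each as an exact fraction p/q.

obs 1: x=2 → posterior Normal(2, 88/63)
obs 2: x=6 → posterior Normal(174/71, 88/71)
obs 3: x=-3 → posterior Normal(150/79, 88/79)
obs 4: x=-1 → posterior Normal(142/87, 88/87)
obs 5: x=2 → posterior Normal(158/95, 88/95)
obs 6: x=8 → posterior Normal(222/103, 88/103)
obs 7: x=-5 → posterior Normal(182/111, 88/111)
obs 8: x=-9 → posterior Normal(110/119, 88/119)
obs 9: x=-7/4 → posterior Normal(96/127, 88/127)
obs 10: x=-1 → posterior Normal(88/135, 88/135)
obs 11: x=7/4 → posterior Normal(102/143, 8/13)
obs 12: x=0 → posterior Normal(102/151, 88/151)

mu_0=102/151, tau_0^2=88/151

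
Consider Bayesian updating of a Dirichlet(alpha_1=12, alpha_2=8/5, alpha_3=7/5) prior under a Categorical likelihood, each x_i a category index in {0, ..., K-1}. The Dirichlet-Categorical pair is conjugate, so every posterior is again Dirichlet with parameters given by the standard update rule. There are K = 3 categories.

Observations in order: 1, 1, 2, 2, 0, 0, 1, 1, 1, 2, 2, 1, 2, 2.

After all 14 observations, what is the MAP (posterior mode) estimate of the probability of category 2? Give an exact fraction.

obs 1: x=1 → posterior Dirichlet(12, 13/5, 7/5)
obs 2: x=1 → posterior Dirichlet(12, 18/5, 7/5)
obs 3: x=2 → posterior Dirichlet(12, 18/5, 12/5)
obs 4: x=2 → posterior Dirichlet(12, 18/5, 17/5)
obs 5: x=0 → posterior Dirichlet(13, 18/5, 17/5)
obs 6: x=0 → posterior Dirichlet(14, 18/5, 17/5)
obs 7: x=1 → posterior Dirichlet(14, 23/5, 17/5)
obs 8: x=1 → posterior Dirichlet(14, 28/5, 17/5)
obs 9: x=1 → posterior Dirichlet(14, 33/5, 17/5)
obs 10: x=2 → posterior Dirichlet(14, 33/5, 22/5)
obs 11: x=2 → posterior Dirichlet(14, 33/5, 27/5)
obs 12: x=1 → posterior Dirichlet(14, 38/5, 27/5)
obs 13: x=2 → posterior Dirichlet(14, 38/5, 32/5)
obs 14: x=2 → posterior Dirichlet(14, 38/5, 37/5)

16/65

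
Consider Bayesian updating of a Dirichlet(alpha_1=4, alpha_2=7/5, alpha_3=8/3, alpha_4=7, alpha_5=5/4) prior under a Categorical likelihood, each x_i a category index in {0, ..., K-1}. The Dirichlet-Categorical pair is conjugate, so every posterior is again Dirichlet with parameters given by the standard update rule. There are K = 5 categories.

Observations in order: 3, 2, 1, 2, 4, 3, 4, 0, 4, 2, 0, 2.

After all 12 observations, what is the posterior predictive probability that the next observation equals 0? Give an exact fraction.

360/1699

obs 1: x=3 → posterior Dirichlet(4, 7/5, 8/3, 8, 5/4)
obs 2: x=2 → posterior Dirichlet(4, 7/5, 11/3, 8, 5/4)
obs 3: x=1 → posterior Dirichlet(4, 12/5, 11/3, 8, 5/4)
obs 4: x=2 → posterior Dirichlet(4, 12/5, 14/3, 8, 5/4)
obs 5: x=4 → posterior Dirichlet(4, 12/5, 14/3, 8, 9/4)
obs 6: x=3 → posterior Dirichlet(4, 12/5, 14/3, 9, 9/4)
obs 7: x=4 → posterior Dirichlet(4, 12/5, 14/3, 9, 13/4)
obs 8: x=0 → posterior Dirichlet(5, 12/5, 14/3, 9, 13/4)
obs 9: x=4 → posterior Dirichlet(5, 12/5, 14/3, 9, 17/4)
obs 10: x=2 → posterior Dirichlet(5, 12/5, 17/3, 9, 17/4)
obs 11: x=0 → posterior Dirichlet(6, 12/5, 17/3, 9, 17/4)
obs 12: x=2 → posterior Dirichlet(6, 12/5, 20/3, 9, 17/4)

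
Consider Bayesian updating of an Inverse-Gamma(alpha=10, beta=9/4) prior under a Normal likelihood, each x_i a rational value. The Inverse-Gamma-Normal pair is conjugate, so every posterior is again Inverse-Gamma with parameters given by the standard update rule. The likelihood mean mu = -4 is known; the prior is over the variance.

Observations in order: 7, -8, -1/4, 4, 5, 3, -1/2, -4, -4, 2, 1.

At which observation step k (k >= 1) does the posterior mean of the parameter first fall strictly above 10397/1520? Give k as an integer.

obs 1: x=7 → posterior Inverse-Gamma(21/2, 251/4)
obs 2: x=-8 → posterior Inverse-Gamma(11, 283/4)
obs 3: x=-1/4 → posterior Inverse-Gamma(23/2, 2489/32)
obs 4: x=4 → posterior Inverse-Gamma(12, 3513/32)
obs 5: x=5 → posterior Inverse-Gamma(25/2, 4809/32)
obs 6: x=3 → posterior Inverse-Gamma(13, 5593/32)
obs 7: x=-1/2 → posterior Inverse-Gamma(27/2, 5789/32)
obs 8: x=-4 → posterior Inverse-Gamma(14, 5789/32)
obs 9: x=-4 → posterior Inverse-Gamma(29/2, 5789/32)
obs 10: x=2 → posterior Inverse-Gamma(15, 6365/32)
obs 11: x=1 → posterior Inverse-Gamma(31/2, 6765/32)

k = 2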